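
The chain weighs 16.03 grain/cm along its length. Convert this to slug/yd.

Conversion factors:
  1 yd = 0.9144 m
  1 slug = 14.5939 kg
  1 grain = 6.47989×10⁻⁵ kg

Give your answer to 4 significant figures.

0.006508 slug/yd

16.03 grain/cm × 6.47989×10⁻⁵ kg/grain ÷ 0.01 m/cm = 0.103873 kg/m
0.103873 kg/m ÷ 14.5939 kg/slug × 0.9144 m/yd = 0.0065083 slug/yd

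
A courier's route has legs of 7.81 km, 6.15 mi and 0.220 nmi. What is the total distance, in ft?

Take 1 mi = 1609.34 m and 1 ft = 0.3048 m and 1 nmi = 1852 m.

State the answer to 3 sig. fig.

5.94×10⁴ ft

7.81 km × 1000 → 7810 m
6.15 mi × 1609.34 → 9897.44 m
0.220 nmi × 1852 → 407.44 m
Total: 7810 + 9897.44 + 407.44 = 18114.9 m
In ft: 18114.9 / 0.3048 = 59432.1 ft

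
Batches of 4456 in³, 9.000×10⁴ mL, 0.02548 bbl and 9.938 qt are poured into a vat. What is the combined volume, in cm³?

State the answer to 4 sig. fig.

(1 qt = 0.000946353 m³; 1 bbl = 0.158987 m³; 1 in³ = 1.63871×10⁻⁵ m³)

4456 in³ × 1.63871×10⁻⁵ = 0.0730209 m³
9.000×10⁴ mL × 10⁻⁶ = 0.09 m³
0.02548 bbl × 0.158987 = 0.00405099 m³
9.938 qt × 0.000946353 = 0.00940486 m³
Combined: 0.0730209 + 0.09 + 0.00405099 + 0.00940486 = 0.176477 m³
In cm³: 0.176477 / 10⁻⁶ = 176477 cm³

1.765×10⁵ cm³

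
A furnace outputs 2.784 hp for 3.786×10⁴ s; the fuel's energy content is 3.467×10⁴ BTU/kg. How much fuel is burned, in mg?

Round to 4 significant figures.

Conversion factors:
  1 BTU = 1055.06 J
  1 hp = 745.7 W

2.149×10⁶ mg

2.784 hp → 2076.03 W
E = P × t = 2076.03 × 37860 = 7.85985×10⁷ J
3.467×10⁴ BTU/kg → 3.65789×10⁷ J/kg
m = E / e_s = 7.85985×10⁷ / 3.65789×10⁷ = 2.14874 kg
In mg: 2.14874 / 10⁻⁶ = 2.14874×10⁶ mg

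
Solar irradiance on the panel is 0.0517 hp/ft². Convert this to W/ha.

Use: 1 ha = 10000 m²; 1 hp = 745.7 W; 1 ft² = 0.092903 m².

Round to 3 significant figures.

0.0517 hp/ft² × 745.7 W/hp ÷ 0.092903 m²/ft² = 414.978 W/m²
414.978 W/m² × 10000 m²/ha = 4.14978×10⁶ W/ha

4.15×10⁶ W/ha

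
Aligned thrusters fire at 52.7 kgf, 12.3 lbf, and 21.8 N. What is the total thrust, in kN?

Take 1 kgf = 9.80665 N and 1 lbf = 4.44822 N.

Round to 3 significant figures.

52.7 kgf × 9.80665 = 516.81 N
12.3 lbf × 4.44822 = 54.7131 N
21.8 N (already N)
Total: 516.81 + 54.7131 + 21.8 = 593.323 N
In kN: 593.323 / 1000 = 0.593323 kN

0.593 kN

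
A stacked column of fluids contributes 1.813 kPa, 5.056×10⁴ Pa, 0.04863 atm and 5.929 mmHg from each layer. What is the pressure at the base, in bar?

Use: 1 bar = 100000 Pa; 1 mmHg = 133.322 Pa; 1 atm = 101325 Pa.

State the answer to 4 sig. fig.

1.813 kPa × 1000 → 1813 Pa
5.056×10⁴ Pa (already Pa)
0.04863 atm × 101325 → 4927.43 Pa
5.929 mmHg × 133.322 → 790.466 Pa
Total: 1813 + 50560 + 4927.43 + 790.466 = 58090.9 Pa
In bar: 58090.9 / 100000 = 0.580909 bar

0.5809 bar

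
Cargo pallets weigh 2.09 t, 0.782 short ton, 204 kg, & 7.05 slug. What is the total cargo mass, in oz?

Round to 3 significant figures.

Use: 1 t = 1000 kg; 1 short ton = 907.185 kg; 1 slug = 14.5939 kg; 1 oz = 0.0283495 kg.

2.09 t × 1000 → 2090 kg
0.782 short ton × 907.185 → 709.419 kg
204 kg (already kg)
7.05 slug × 14.5939 → 102.887 kg
Combined: 2090 + 709.419 + 204 + 102.887 = 3106.31 kg
In oz: 3106.31 / 0.0283495 = 109572 oz

1.10×10⁵ oz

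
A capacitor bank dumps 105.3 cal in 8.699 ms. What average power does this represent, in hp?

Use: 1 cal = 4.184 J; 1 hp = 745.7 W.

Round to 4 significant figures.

105.3 cal × 4.184 = 440.575 J
8.699 ms × 0.001 = 0.008699 s
P = E / t = 440.575 J / 0.008699 s = 50646.6 W
50646.6 W ÷ (745.7 W/hp) = 67.9182 hp

67.92 hp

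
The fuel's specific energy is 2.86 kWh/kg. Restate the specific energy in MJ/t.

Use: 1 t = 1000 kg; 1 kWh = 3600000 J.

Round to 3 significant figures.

1.03×10⁴ MJ/t

2.86 kWh/kg × 3600000 J/kWh = 1.0296×10⁷ J/kg
1.0296×10⁷ J/kg ÷ 1000000 J/MJ × 1000 kg/t = 10296 MJ/t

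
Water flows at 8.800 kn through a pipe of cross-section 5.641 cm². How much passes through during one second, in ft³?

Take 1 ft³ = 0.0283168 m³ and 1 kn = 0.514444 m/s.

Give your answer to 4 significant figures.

0.09018 ft³

8.800 kn × 0.514444 = 4.52711 m/s
5.641 cm² × 0.0001 = 5.641×10⁻⁴ m²
V = v × A × t = 4.52711 m/s × 5.641×10⁻⁴ m² × 1 s = 0.00255374 m³
0.00255374 m³ ÷ (0.0283168 m³/ft³) = 0.0901846 ft³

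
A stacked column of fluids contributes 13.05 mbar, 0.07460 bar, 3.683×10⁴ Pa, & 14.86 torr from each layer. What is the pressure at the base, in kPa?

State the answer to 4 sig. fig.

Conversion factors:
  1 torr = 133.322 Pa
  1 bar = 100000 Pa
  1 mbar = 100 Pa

47.58 kPa

13.05 mbar × 100 → 1305 Pa
0.07460 bar × 100000 → 7460 Pa
3.683×10⁴ Pa (already Pa)
14.86 torr × 133.322 → 1981.16 Pa
Sum: 1305 + 7460 + 36830 + 1981.16 = 47576.2 Pa
In kPa: 47576.2 / 1000 = 47.5762 kPa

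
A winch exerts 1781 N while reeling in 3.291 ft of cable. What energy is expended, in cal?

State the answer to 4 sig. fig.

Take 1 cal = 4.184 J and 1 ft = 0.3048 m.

3.291 ft × 0.3048 = 1.0031 m
W = F × d = 1781 N × 1.0031 m = 1786.52 J
1786.52 J ÷ (4.184 J/cal) = 426.989 cal

427.0 cal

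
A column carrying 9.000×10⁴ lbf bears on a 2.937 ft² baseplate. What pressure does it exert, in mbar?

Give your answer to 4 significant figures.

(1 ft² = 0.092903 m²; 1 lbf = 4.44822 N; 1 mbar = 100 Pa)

1.467×10⁴ mbar

9.000×10⁴ lbf × 4.44822 → 400340 N
2.937 ft² × 0.092903 → 0.272856 m²
P = F / A = 400340 N / 0.272856 m² = 1.46722×10⁶ Pa
1.46722×10⁶ Pa ÷ (100 Pa/mbar) = 14672.2 mbar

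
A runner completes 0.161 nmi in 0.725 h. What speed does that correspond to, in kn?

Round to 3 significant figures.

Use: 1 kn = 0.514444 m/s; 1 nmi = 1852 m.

0.222 kn

0.161 nmi × 1852 → 298.172 m
0.725 h × 3600 → 2610 s
v = d / t = 298.172 m / 2610 s = 0.114242 m/s
0.114242 m/s ÷ (0.514444 m/s/kn) = 0.222069 kn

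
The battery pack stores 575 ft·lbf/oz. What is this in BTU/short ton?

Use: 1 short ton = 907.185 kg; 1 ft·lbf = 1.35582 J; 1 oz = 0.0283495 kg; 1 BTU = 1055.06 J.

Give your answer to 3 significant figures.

575 ft·lbf/oz × 1.35582 J/ft·lbf ÷ 0.0283495 kg/oz = 27499.5 J/kg
27499.5 J/kg ÷ 1055.06 J/BTU × 907.185 kg/short ton = 23645.2 BTU/short ton

2.36×10⁴ BTU/short ton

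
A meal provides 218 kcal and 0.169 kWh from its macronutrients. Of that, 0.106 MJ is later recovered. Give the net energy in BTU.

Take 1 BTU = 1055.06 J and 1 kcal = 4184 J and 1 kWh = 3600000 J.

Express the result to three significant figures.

218 kcal × 4184 → 912112 J
0.169 kWh × 3600000 → 608400 J
0.106 MJ × 1000000 → 106000 J
Sum: 912112 + 608400 − 106000 = 1.41451×10⁶ J
In BTU: 1.41451×10⁶ / 1055.06 = 1340.69 BTU

1340 BTU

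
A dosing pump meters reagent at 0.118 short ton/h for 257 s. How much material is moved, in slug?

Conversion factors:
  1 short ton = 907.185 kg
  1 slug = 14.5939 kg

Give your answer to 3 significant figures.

0.118 short ton/h → 0.0297355 kg/s
m = ṁ × t = 0.0297355 × 257 = 7.64202 kg
In slug: 7.64202 / 14.5939 = 0.523645 slug

0.524 slug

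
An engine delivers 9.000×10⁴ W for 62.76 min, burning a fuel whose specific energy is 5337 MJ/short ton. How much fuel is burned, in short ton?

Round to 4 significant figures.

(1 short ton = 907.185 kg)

62.76 min → 3765.6 s
E = P × t = 90000 × 3765.6 = 3.38904×10⁸ J
5337 MJ/short ton → 5.88303×10⁶ J/kg
m = E / e_s = 3.38904×10⁸ / 5.88303×10⁶ = 57.607 kg
In short ton: 57.607 / 907.185 = 0.0635008 short ton

0.06350 short ton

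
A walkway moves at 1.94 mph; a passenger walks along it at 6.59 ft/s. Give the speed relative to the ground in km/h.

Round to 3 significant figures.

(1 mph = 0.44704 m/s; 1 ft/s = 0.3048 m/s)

10.4 km/h

1.94 mph × 0.44704 → 0.867258 m/s
6.59 ft/s × 0.3048 → 2.00863 m/s
Combined: 0.867258 + 2.00863 = 2.87589 m/s
In km/h: 2.87589 / (1/3.6) = 10.3532 km/h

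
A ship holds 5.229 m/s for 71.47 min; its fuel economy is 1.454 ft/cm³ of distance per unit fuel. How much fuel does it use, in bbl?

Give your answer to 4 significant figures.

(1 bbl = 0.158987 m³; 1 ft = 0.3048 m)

0.3182 bbl

71.47 min → 4288.2 s
d = v × t = 5.229 × 4288.2 = 22423 m
1.454 ft/cm³ → 443179 m/m³
V = d / (distance per unit fuel) = 22423 / 443179 = 0.0505958 m³
In bbl: 0.0505958 / 0.158987 = 0.318239 bbl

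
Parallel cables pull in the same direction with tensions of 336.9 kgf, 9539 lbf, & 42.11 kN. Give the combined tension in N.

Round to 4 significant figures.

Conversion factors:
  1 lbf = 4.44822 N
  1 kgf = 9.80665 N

336.9 kgf × 9.80665 = 3303.86 N
9539 lbf × 4.44822 = 42431.6 N
42.11 kN × 1000 = 42110 N
Sum: 3303.86 + 42431.6 + 42110 = 87845.5 N

8.785×10⁴ N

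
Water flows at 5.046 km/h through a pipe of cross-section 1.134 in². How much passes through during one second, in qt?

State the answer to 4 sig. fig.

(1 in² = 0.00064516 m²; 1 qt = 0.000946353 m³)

5.046 km/h × (1/3.6) = 1.40167 m/s
1.134 in² × 0.00064516 = 7.31611×10⁻⁴ m²
V = v × A × t = 1.40167 m/s × 7.31611×10⁻⁴ m² × 1 s = 0.00102548 m³
0.00102548 m³ ÷ (0.000946353 m³/qt) = 1.08361 qt

1.084 qt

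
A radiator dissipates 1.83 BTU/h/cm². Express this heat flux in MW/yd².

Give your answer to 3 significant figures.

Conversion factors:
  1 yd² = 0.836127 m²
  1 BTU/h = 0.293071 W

0.00448 MW/yd²

1.83 BTU/h/cm² × 0.293071 W/BTU/h ÷ 0.0001 m²/cm² = 5363.2 W/m²
5363.2 W/m² ÷ 1000000 W/MW × 0.836127 m²/yd² = 0.00448432 MW/yd²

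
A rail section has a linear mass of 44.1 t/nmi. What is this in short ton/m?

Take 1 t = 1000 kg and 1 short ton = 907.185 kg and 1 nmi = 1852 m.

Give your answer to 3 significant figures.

0.0262 short ton/m

44.1 t/nmi × 1000 kg/t ÷ 1852 m/nmi = 23.8121 kg/m
23.8121 kg/m ÷ 907.185 kg/short ton = 0.0262483 short ton/m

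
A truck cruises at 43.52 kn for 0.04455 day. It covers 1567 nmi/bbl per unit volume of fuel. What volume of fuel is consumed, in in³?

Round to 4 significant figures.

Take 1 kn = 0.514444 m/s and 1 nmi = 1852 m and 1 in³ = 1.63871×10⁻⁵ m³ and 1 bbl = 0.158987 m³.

43.52 kn → 22.3886 m/s
0.04455 day → 3849.12 s
d = v × t = 22.3886 × 3849.12 = 86176.4 m
1567 nmi/bbl → 1.82536×10⁷ m/m³
V = d / (distance per unit fuel) = 86176.4 / 1.82536×10⁷ = 0.00472106 m³
In in³: 0.00472106 / 1.63871×10⁻⁵ = 288.096 in³

288.1 in³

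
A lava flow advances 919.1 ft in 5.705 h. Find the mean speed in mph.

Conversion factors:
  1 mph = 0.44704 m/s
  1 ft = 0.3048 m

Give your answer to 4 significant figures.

919.1 ft × 0.3048 → 280.142 m
5.705 h × 3600 → 20538 s
v = d / t = 280.142 m / 20538 s = 0.0136402 m/s
0.0136402 m/s ÷ (0.44704 m/s/mph) = 0.0305123 mph

0.03051 mph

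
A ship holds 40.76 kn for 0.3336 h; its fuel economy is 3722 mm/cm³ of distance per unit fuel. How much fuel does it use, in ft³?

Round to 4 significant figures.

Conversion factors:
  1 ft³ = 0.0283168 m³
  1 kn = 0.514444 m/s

0.2389 ft³

40.76 kn → 20.9687 m/s
0.3336 h → 1200.96 s
d = v × t = 20.9687 × 1200.96 = 25182.6 m
3722 mm/cm³ → 3.722×10⁶ m/m³
V = d / (distance per unit fuel) = 25182.6 / 3.722×10⁶ = 0.00676588 m³
In ft³: 0.00676588 / 0.0283168 = 0.238935 ft³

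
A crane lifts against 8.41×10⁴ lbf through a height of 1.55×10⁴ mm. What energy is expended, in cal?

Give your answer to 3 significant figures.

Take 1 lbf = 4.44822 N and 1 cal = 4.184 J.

1.39×10⁶ cal

8.41×10⁴ lbf × 4.44822 → 374095 N
1.55×10⁴ mm × 0.001 → 15.5 m
W = F × d = 374095 N × 15.5 m = 5.79847×10⁶ J
5.79847×10⁶ J ÷ (4.184 J/cal) = 1.38587×10⁶ cal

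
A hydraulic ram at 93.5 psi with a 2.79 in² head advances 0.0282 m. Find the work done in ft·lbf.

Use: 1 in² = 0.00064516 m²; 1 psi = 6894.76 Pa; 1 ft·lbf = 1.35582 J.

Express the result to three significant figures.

24.1 ft·lbf

93.5 psi → 644660 Pa
2.79 in² → 0.0018 m²
F = P × A = 644660 × 0.0018 = 1160.39 N
W = F × d = 1160.39 × 0.0282 = 32.723 J
In ft·lbf: 32.723 / 1.35582 = 24.1352 ft·lbf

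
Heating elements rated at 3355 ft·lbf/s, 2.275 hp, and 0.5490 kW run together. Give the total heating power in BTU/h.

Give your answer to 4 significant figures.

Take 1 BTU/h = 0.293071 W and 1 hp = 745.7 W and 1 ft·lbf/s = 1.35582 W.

2.318×10⁴ BTU/h

3355 ft·lbf/s × 1.35582 → 4548.78 W
2.275 hp × 745.7 → 1696.47 W
0.5490 kW × 1000 → 549 W
Sum: 4548.78 + 1696.47 + 549 = 6794.25 W
In BTU/h: 6794.25 / 0.293071 = 23182.9 BTU/h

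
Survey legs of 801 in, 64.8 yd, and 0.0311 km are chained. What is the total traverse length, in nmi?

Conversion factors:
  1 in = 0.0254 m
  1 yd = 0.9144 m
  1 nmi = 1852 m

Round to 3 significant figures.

801 in × 0.0254 = 20.3454 m
64.8 yd × 0.9144 = 59.2531 m
0.0311 km × 1000 = 31.1 m
Combined: 20.3454 + 59.2531 + 31.1 = 110.699 m
In nmi: 110.699 / 1852 = 0.0597727 nmi

0.0598 nmi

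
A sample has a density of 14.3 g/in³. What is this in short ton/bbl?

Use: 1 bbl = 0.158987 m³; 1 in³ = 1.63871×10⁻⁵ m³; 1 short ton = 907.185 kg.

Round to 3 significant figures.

0.153 short ton/bbl

14.3 g/in³ × 0.001 kg/g ÷ 1.63871×10⁻⁵ m³/in³ = 872.638 kg/m³
872.638 kg/m³ ÷ 907.185 kg/short ton × 0.158987 m³/bbl = 0.152933 short ton/bbl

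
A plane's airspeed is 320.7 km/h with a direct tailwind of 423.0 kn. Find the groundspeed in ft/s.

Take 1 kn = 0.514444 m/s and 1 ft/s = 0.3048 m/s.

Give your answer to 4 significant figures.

1006 ft/s

320.7 km/h × (1/3.6) = 89.0833 m/s
423.0 kn × 0.514444 = 217.61 m/s
Combined: 89.0833 + 217.61 = 306.693 m/s
In ft/s: 306.693 / 0.3048 = 1006.21 ft/s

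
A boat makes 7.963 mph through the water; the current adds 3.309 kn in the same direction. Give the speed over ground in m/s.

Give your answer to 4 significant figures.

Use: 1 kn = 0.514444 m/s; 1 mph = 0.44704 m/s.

7.963 mph × 0.44704 → 3.55978 m/s
3.309 kn × 0.514444 → 1.7023 m/s
Combined: 3.55978 + 1.7023 = 5.26208 m/s

5.262 m/s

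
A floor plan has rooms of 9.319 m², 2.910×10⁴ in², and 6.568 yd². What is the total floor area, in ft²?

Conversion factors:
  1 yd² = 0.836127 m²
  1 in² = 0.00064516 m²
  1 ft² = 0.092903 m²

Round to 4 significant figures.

9.319 m² (already m²)
2.910×10⁴ in² × 0.00064516 = 18.7742 m²
6.568 yd² × 0.836127 = 5.49168 m²
Total: 9.319 + 18.7742 + 5.49168 = 33.5849 m²
In ft²: 33.5849 / 0.092903 = 361.505 ft²

361.5 ft²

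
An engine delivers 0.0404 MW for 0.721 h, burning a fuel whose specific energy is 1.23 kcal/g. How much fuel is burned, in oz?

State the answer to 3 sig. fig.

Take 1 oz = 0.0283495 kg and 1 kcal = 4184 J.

719 oz

0.0404 MW → 40400 W
0.721 h → 2595.6 s
E = P × t = 40400 × 2595.6 = 1.04862×10⁸ J
1.23 kcal/g → 5.14632×10⁶ J/kg
m = E / e_s = 1.04862×10⁸ / 5.14632×10⁶ = 20.3761 kg
In oz: 20.3761 / 0.0283495 = 718.746 oz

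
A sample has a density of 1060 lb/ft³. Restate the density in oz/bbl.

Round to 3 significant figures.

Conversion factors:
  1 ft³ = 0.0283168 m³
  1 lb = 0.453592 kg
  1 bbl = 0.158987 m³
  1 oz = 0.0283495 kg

9.52×10⁴ oz/bbl

1060 lb/ft³ × 0.453592 kg/lb ÷ 0.0283168 m³/ft³ = 16979.6 kg/m³
16979.6 kg/m³ ÷ 0.0283495 kg/oz × 0.158987 m³/bbl = 95223.4 oz/bbl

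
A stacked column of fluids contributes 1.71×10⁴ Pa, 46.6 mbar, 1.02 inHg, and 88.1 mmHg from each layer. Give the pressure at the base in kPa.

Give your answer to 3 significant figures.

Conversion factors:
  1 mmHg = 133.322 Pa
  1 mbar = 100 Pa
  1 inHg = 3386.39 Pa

37.0 kPa

1.71×10⁴ Pa (already Pa)
46.6 mbar × 100 = 4660 Pa
1.02 inHg × 3386.39 = 3454.12 Pa
88.1 mmHg × 133.322 = 11745.7 Pa
Combined: 17100 + 4660 + 3454.12 + 11745.7 = 36959.8 Pa
In kPa: 36959.8 / 1000 = 36.9598 kPa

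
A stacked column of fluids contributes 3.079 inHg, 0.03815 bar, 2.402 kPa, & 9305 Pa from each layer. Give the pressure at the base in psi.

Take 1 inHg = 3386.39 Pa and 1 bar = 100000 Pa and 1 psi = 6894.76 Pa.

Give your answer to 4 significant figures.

3.079 inHg × 3386.39 = 10426.7 Pa
0.03815 bar × 100000 = 3815 Pa
2.402 kPa × 1000 = 2402 Pa
9305 Pa (already Pa)
Total: 10426.7 + 3815 + 2402 + 9305 = 25948.7 Pa
In psi: 25948.7 / 6894.76 = 3.76354 psi

3.764 psi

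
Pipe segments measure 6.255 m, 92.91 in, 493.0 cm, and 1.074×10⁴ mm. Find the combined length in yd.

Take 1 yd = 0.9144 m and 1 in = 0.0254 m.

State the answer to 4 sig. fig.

6.255 m (already m)
92.91 in × 0.0254 → 2.35991 m
493.0 cm × 0.01 → 4.93 m
1.074×10⁴ mm × 0.001 → 10.74 m
Total: 6.255 + 2.35991 + 4.93 + 10.74 = 24.2849 m
In yd: 24.2849 / 0.9144 = 26.5583 yd

26.56 yd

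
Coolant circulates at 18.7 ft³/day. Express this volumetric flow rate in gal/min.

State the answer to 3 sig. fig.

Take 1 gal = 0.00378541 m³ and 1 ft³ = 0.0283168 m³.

18.7 ft³/day × 0.0283168 m³/ft³ ÷ 86400 s/day = 6.12875×10⁻⁶ m³/s
6.12875×10⁻⁶ m³/s ÷ 0.00378541 m³/gal × 60 s/min = 0.0971427 gal/min

0.0971 gal/min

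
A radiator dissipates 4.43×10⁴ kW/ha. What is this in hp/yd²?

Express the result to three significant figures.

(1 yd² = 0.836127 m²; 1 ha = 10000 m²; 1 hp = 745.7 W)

4.43×10⁴ kW/ha × 1000 W/kW ÷ 10000 m²/ha = 4430 W/m²
4430 W/m² ÷ 745.7 W/hp × 0.836127 m²/yd² = 4.9672 hp/yd²

4.97 hp/yd²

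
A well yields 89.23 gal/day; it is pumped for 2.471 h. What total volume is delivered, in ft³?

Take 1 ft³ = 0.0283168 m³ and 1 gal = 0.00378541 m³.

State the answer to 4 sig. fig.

89.23 gal/day → 3.9094×10⁻⁶ m³/s
2.471 h → 8895.6 s
V = Q × t = 3.9094×10⁻⁶ × 8895.6 = 0.0347765 m³
In ft³: 0.0347765 / 0.0283168 = 1.22812 ft³

1.228 ft³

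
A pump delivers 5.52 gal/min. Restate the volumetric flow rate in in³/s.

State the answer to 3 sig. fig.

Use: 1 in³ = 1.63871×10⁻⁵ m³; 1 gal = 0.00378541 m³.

21.3 in³/s

5.52 gal/min × 0.00378541 m³/gal ÷ 60 s/min = 3.48258×10⁻⁴ m³/s
3.48258×10⁻⁴ m³/s ÷ 1.63871×10⁻⁵ m³/in³ = 21.252 in³/s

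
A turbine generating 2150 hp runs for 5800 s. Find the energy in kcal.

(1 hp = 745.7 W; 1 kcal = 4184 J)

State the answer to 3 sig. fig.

2150 hp × 745.7 = 1.60326×10⁶ W
E = P × t = 1.60326×10⁶ W × 5800 s = 9.29891×10⁹ J
9.29891×10⁹ J ÷ (4184 J/kcal) = 2.22249×10⁶ kcal

2.22×10⁶ kcal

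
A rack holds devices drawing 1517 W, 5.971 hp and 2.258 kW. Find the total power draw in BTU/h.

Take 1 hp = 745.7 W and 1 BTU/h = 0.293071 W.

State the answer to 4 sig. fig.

2.807×10⁴ BTU/h

1517 W (already W)
5.971 hp × 745.7 = 4452.57 W
2.258 kW × 1000 = 2258 W
Combined: 1517 + 4452.57 + 2258 = 8227.57 W
In BTU/h: 8227.57 / 0.293071 = 28073.6 BTU/h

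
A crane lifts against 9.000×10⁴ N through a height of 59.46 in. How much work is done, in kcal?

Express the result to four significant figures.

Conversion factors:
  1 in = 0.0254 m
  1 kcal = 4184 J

59.46 in × 0.0254 = 1.51028 m
W = F × d = 90000 N × 1.51028 m = 135925 J
135925 J ÷ (4184 J/kcal) = 32.4869 kcal

32.49 kcal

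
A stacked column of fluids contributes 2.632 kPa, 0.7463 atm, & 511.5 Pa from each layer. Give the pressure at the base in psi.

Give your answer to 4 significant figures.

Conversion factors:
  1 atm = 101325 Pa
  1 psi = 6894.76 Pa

11.42 psi

2.632 kPa × 1000 = 2632 Pa
0.7463 atm × 101325 = 75618.8 Pa
511.5 Pa (already Pa)
Sum: 2632 + 75618.8 + 511.5 = 78762.3 Pa
In psi: 78762.3 / 6894.76 = 11.4235 psi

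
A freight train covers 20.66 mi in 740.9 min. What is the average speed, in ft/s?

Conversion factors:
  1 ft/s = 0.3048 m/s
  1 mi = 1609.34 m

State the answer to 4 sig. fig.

2.454 ft/s

20.66 mi × 1609.34 → 33249 m
740.9 min × 60 → 44454 s
v = d / t = 33249 m / 44454 s = 0.747942 m/s
0.747942 m/s ÷ (0.3048 m/s/ft/s) = 2.45388 ft/s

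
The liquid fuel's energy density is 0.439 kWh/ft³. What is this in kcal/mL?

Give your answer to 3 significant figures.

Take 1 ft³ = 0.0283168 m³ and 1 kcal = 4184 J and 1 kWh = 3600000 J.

0.0133 kcal/mL

0.439 kWh/ft³ × 3600000 J/kWh ÷ 0.0283168 m³/ft³ = 5.58114×10⁷ J/m³
5.58114×10⁷ J/m³ ÷ 4184 J/kcal × 10⁻⁶ m³/mL = 0.0133392 kcal/mL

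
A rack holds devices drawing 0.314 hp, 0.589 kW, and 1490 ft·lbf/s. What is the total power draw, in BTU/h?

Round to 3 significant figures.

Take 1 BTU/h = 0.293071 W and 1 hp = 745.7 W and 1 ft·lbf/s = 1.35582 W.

9700 BTU/h

0.314 hp × 745.7 = 234.15 W
0.589 kW × 1000 = 589 W
1490 ft·lbf/s × 1.35582 = 2020.17 W
Sum: 234.15 + 589 + 2020.17 = 2843.32 W
In BTU/h: 2843.32 / 0.293071 = 9701.81 BTU/h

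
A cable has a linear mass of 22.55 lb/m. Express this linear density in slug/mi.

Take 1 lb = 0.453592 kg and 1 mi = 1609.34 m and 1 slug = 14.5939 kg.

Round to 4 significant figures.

1128 slug/mi

22.55 lb/m × 0.453592 kg/lb = 10.2285 kg/m
10.2285 kg/m ÷ 14.5939 kg/slug × 1609.34 m/mi = 1127.95 slug/mi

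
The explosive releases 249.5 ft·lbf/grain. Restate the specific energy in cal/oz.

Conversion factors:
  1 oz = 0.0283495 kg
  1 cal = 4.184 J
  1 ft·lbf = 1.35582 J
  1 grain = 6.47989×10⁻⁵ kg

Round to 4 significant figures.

249.5 ft·lbf/grain × 1.35582 J/ft·lbf ÷ 6.47989×10⁻⁵ kg/grain = 5.22041×10⁶ J/kg
5.22041×10⁶ J/kg ÷ 4.184 J/cal × 0.0283495 kg/oz = 35371.9 cal/oz

3.537×10⁴ cal/oz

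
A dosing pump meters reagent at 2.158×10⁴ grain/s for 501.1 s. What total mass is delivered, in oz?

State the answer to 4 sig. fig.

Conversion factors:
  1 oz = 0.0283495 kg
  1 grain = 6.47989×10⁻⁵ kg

2.158×10⁴ grain/s → 1.39836 kg/s
m = ṁ × t = 1.39836 × 501.1 = 700.718 kg
In oz: 700.718 / 0.0283495 = 24717.1 oz

2.472×10⁴ oz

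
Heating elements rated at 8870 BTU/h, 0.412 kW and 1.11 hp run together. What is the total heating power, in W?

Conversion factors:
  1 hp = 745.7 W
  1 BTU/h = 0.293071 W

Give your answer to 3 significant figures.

8870 BTU/h × 0.293071 = 2599.54 W
0.412 kW × 1000 = 412 W
1.11 hp × 745.7 = 827.727 W
Total: 2599.54 + 412 + 827.727 = 3839.27 W

3840 W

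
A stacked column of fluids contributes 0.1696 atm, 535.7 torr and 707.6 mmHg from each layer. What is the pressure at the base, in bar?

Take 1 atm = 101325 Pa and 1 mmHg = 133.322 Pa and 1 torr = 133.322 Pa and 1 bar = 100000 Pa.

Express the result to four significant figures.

0.1696 atm × 101325 = 17184.7 Pa
535.7 torr × 133.322 = 71420.6 Pa
707.6 mmHg × 133.322 = 94338.6 Pa
Sum: 17184.7 + 71420.6 + 94338.6 = 182944 Pa
In bar: 182944 / 100000 = 1.82944 bar

1.829 bar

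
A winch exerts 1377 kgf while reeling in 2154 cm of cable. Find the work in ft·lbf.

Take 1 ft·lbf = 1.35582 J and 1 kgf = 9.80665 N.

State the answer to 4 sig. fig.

2.145×10⁵ ft·lbf

1377 kgf × 9.80665 → 13503.8 N
2154 cm × 0.01 → 21.54 m
W = F × d = 13503.8 N × 21.54 m = 290872 J
290872 J ÷ (1.35582 J/ft·lbf) = 214536 ft·lbf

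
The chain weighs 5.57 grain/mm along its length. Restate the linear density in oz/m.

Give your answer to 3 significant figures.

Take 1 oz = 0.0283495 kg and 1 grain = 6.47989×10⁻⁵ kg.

5.57 grain/mm × 6.47989×10⁻⁵ kg/grain ÷ 0.001 m/mm = 0.36093 kg/m
0.36093 kg/m ÷ 0.0283495 kg/oz = 12.7314 oz/m

12.7 oz/m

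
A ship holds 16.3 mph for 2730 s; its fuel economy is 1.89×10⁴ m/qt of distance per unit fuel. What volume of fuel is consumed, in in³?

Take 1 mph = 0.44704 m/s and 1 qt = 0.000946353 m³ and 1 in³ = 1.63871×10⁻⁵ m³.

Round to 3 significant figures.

16.3 mph → 7.28675 m/s
d = v × t = 7.28675 × 2730 = 19892.8 m
1.89×10⁴ m/qt → 1.99714×10⁷ m/m³
V = d / (distance per unit fuel) = 19892.8 / 1.99714×10⁷ = 9.96064×10⁻⁴ m³
In in³: 9.96064×10⁻⁴ / 1.63871×10⁻⁵ = 60.7834 in³

60.8 in³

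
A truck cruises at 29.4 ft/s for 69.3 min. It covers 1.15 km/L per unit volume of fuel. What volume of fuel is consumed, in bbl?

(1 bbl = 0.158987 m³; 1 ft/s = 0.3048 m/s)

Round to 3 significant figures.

29.4 ft/s → 8.96112 m/s
69.3 min → 4158 s
d = v × t = 8.96112 × 4158 = 37260.3 m
1.15 km/L → 1.15×10⁶ m/m³
V = d / (distance per unit fuel) = 37260.3 / 1.15×10⁶ = 0.0324003 m³
In bbl: 0.0324003 / 0.158987 = 0.203792 bbl

0.204 bbl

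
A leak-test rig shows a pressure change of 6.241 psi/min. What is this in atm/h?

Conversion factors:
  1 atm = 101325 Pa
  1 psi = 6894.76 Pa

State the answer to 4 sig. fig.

25.48 atm/h

6.241 psi/min × 6894.76 Pa/psi ÷ 60 s/min = 717.17 Pa/s
717.17 Pa/s ÷ 101325 Pa/atm × 3600 s/h = 25.4805 atm/h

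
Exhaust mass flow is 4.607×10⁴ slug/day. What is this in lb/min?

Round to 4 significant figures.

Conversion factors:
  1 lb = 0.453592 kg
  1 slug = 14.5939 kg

4.607×10⁴ slug/day × 14.5939 kg/slug ÷ 86400 s/day = 7.78172 kg/s
7.78172 kg/s ÷ 0.453592 kg/lb × 60 s/min = 1029.35 lb/min

1029 lb/min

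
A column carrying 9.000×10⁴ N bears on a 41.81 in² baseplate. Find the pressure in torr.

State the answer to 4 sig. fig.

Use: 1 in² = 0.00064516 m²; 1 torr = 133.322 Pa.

2.503×10⁴ torr

41.81 in² × 0.00064516 = 0.0269741 m²
P = F / A = 90000 N / 0.0269741 m² = 3.33653×10⁶ Pa
3.33653×10⁶ Pa ÷ (133.322 Pa/torr) = 25026.1 torr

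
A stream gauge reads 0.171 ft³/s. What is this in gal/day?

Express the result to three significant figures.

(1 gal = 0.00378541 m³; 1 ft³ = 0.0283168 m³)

0.171 ft³/s × 0.0283168 m³/ft³ = 0.00484217 m³/s
0.00484217 m³/s ÷ 0.00378541 m³/gal × 86400 s/day = 110520 gal/day

1.11×10⁵ gal/day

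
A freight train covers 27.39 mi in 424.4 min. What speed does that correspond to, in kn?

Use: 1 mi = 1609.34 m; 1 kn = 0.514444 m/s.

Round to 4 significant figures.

3.365 kn

27.39 mi × 1609.34 = 44079.8 m
424.4 min × 60 = 25464 s
v = d / t = 44079.8 m / 25464 s = 1.73106 m/s
1.73106 m/s ÷ (0.514444 m/s/kn) = 3.36491 kn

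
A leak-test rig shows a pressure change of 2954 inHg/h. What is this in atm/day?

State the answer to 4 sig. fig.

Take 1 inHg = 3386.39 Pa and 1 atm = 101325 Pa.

2369 atm/day

2954 inHg/h × 3386.39 Pa/inHg ÷ 3600 s/h = 2778.72 Pa/s
2778.72 Pa/s ÷ 101325 Pa/atm × 86400 s/day = 2369.42 atm/day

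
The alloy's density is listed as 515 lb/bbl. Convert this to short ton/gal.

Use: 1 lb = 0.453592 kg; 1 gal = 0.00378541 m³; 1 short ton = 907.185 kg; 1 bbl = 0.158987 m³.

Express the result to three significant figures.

0.00613 short ton/gal

515 lb/bbl × 0.453592 kg/lb ÷ 0.158987 m³/bbl = 1469.3 kg/m³
1469.3 kg/m³ ÷ 907.185 kg/short ton × 0.00378541 m³/gal = 0.00613095 short ton/gal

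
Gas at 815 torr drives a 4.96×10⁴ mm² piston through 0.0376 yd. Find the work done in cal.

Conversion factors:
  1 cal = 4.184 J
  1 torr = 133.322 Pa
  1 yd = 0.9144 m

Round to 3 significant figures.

44.3 cal

815 torr → 108657 Pa
4.96×10⁴ mm² → 0.0496 m²
F = P × A = 108657 × 0.0496 = 5389.39 N
0.0376 yd → 0.0343814 m
W = F × d = 5389.39 × 0.0343814 = 185.295 J
In cal: 185.295 / 4.184 = 44.2866 cal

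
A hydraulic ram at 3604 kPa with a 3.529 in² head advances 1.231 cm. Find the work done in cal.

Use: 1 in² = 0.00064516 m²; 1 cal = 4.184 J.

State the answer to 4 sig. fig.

24.14 cal

3604 kPa → 3.604×10⁶ Pa
3.529 in² → 0.00227677 m²
F = P × A = 3.604×10⁶ × 0.00227677 = 8205.48 N
1.231 cm → 0.01231 m
W = F × d = 8205.48 × 0.01231 = 101.009 J
In cal: 101.009 / 4.184 = 24.1417 cal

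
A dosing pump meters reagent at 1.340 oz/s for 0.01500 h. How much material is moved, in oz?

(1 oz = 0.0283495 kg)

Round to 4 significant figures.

72.36 oz

1.340 oz/s → 0.0379883 kg/s
0.01500 h → 54 s
m = ṁ × t = 0.0379883 × 54 = 2.05137 kg
In oz: 2.05137 / 0.0283495 = 72.36 oz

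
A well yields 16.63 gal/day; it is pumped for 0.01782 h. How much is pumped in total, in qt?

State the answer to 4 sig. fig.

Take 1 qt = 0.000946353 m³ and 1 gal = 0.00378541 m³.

16.63 gal/day → 7.28604×10⁻⁷ m³/s
0.01782 h → 64.152 s
V = Q × t = 7.28604×10⁻⁷ × 64.152 = 4.67414×10⁻⁵ m³
In qt: 4.67414×10⁻⁵ / 0.000946353 = 0.0493911 qt

0.04939 qt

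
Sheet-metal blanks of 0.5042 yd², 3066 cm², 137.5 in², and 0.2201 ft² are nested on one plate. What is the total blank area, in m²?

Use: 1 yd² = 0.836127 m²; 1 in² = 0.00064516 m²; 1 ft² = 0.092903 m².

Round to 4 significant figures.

0.5042 yd² × 0.836127 → 0.421575 m²
3066 cm² × 0.0001 → 0.3066 m²
137.5 in² × 0.00064516 → 0.0887095 m²
0.2201 ft² × 0.092903 → 0.020448 m²
Sum: 0.421575 + 0.3066 + 0.0887095 + 0.020448 = 0.837332 m²

0.8373 m²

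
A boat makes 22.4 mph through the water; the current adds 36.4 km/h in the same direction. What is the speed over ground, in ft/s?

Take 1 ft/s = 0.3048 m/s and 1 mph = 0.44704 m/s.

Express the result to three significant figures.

66.0 ft/s

22.4 mph × 0.44704 = 10.0137 m/s
36.4 km/h × (1/3.6) = 10.1111 m/s
Sum: 10.0137 + 10.1111 = 20.1248 m/s
In ft/s: 20.1248 / 0.3048 = 66.0262 ft/s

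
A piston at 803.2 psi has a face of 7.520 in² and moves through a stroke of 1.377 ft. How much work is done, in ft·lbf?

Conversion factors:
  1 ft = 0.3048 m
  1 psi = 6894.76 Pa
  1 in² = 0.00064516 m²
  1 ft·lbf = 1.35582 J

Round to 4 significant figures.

8317 ft·lbf

803.2 psi → 5.53787×10⁶ Pa
7.520 in² → 0.0048516 m²
F = P × A = 5.53787×10⁶ × 0.0048516 = 26867.5 N
1.377 ft → 0.41971 m
W = F × d = 26867.5 × 0.41971 = 11276.6 J
In ft·lbf: 11276.6 / 1.35582 = 8317.18 ft·lbf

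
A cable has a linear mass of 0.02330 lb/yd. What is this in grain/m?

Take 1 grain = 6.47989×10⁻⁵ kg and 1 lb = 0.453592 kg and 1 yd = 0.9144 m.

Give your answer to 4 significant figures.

178.4 grain/m

0.02330 lb/yd × 0.453592 kg/lb ÷ 0.9144 m/yd = 0.0115581 kg/m
0.0115581 kg/m ÷ 6.47989×10⁻⁵ kg/grain = 178.369 grain/m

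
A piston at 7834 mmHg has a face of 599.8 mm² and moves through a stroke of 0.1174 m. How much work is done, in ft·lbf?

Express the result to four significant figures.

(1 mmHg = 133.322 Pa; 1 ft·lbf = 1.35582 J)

7834 mmHg → 1.04444×10⁶ Pa
599.8 mm² → 5.998×10⁻⁴ m²
F = P × A = 1.04444×10⁶ × 5.998×10⁻⁴ = 626.455 N
W = F × d = 626.455 × 0.1174 = 73.5458 J
In ft·lbf: 73.5458 / 1.35582 = 54.2445 ft·lbf

54.24 ft·lbf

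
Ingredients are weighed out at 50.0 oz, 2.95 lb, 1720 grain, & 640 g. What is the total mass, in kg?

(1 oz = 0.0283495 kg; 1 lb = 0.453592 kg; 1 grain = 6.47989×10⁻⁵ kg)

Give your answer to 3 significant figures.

50.0 oz × 0.0283495 = 1.41748 kg
2.95 lb × 0.453592 = 1.3381 kg
1720 grain × 6.47989×10⁻⁵ = 0.111454 kg
640 g × 0.001 = 0.64 kg
Combined: 1.41748 + 1.3381 + 0.111454 + 0.64 = 3.50703 kg

3.51 kg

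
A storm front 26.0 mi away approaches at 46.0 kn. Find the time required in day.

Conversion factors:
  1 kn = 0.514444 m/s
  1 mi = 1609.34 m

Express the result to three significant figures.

26.0 mi × 1609.34 → 41842.8 m
46.0 kn × 0.514444 → 23.6644 m/s
t = d / v = 41842.8 m / 23.6644 m/s = 1768.17 s
1768.17 s ÷ (86400 s/day) = 0.0204649 day

0.0205 day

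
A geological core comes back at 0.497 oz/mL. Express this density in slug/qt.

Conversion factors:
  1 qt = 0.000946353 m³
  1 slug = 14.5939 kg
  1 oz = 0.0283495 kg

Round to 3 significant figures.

0.914 slug/qt

0.497 oz/mL × 0.0283495 kg/oz ÷ 10⁻⁶ m³/mL = 14089.7 kg/m³
14089.7 kg/m³ ÷ 14.5939 kg/slug × 0.000946353 m³/qt = 0.913658 slug/qt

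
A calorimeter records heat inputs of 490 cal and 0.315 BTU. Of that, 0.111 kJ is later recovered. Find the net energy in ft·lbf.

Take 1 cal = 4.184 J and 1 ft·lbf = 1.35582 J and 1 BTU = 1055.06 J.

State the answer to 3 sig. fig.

490 cal × 4.184 = 2050.16 J
0.315 BTU × 1055.06 = 332.344 J
0.111 kJ × 1000 = 111 J
Result: 2050.16 + 332.344 − 111 = 2271.5 J
In ft·lbf: 2271.5 / 1.35582 = 1675.37 ft·lbf

1680 ft·lbf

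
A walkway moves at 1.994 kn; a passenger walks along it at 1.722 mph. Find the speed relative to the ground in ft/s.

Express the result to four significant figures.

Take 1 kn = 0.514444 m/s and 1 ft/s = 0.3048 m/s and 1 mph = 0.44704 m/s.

5.891 ft/s

1.994 kn × 0.514444 = 1.0258 m/s
1.722 mph × 0.44704 = 0.769803 m/s
Sum: 1.0258 + 0.769803 = 1.7956 m/s
In ft/s: 1.7956 / 0.3048 = 5.89108 ft/s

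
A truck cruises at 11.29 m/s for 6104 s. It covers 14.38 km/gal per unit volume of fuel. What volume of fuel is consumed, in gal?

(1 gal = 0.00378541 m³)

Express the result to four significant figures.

d = v × t = 11.29 × 6104 = 68914.2 m
14.38 km/gal → 3.7988×10⁶ m/m³
V = d / (distance per unit fuel) = 68914.2 / 3.7988×10⁶ = 0.018141 m³
In gal: 0.018141 / 0.00378541 = 4.79235 gal

4.792 gal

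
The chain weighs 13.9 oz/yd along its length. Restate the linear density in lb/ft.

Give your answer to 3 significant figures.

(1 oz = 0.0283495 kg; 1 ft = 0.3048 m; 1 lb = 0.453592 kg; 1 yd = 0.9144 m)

0.290 lb/ft

13.9 oz/yd × 0.0283495 kg/oz ÷ 0.9144 m/yd = 0.430947 kg/m
0.430947 kg/m ÷ 0.453592 kg/lb × 0.3048 m/ft = 0.289583 lb/ft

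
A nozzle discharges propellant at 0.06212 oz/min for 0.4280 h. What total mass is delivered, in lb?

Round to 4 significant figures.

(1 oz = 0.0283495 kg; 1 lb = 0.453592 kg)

0.09970 lb

0.06212 oz/min → 2.93512×10⁻⁵ kg/s
0.4280 h → 1540.8 s
m = ṁ × t = 2.93512×10⁻⁵ × 1540.8 = 0.0452243 kg
In lb: 0.0452243 / 0.453592 = 0.0997026 lb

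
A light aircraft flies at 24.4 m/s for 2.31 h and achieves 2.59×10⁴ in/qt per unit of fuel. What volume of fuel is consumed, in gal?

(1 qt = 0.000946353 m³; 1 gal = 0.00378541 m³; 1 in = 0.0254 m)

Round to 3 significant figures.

77.1 gal

2.31 h → 8316 s
d = v × t = 24.4 × 8316 = 202910 m
2.59×10⁴ in/qt → 695153 m/m³
V = d / (distance per unit fuel) = 202910 / 695153 = 0.291893 m³
In gal: 0.291893 / 0.00378541 = 77.11 gal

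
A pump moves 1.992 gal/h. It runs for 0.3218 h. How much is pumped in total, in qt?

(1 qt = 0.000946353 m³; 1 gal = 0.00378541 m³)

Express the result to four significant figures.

1.992 gal/h → 2.09459×10⁻⁶ m³/s
0.3218 h → 1158.48 s
V = Q × t = 2.09459×10⁻⁶ × 1158.48 = 0.00242654 m³
In qt: 0.00242654 / 0.000946353 = 2.5641 qt

2.564 qt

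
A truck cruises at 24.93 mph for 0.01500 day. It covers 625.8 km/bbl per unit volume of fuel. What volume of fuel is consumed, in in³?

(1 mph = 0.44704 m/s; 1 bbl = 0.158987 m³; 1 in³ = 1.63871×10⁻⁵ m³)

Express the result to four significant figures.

24.93 mph → 11.1447 m/s
0.01500 day → 1296 s
d = v × t = 11.1447 × 1296 = 14443.5 m
625.8 km/bbl → 3.93617×10⁶ m/m³
V = d / (distance per unit fuel) = 14443.5 / 3.93617×10⁶ = 0.00366943 m³
In in³: 0.00366943 / 1.63871×10⁻⁵ = 223.922 in³

223.9 in³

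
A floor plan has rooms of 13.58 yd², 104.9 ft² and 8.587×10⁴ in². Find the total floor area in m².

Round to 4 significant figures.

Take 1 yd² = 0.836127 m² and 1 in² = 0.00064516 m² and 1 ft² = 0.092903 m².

13.58 yd² × 0.836127 = 11.3546 m²
104.9 ft² × 0.092903 = 9.74552 m²
8.587×10⁴ in² × 0.00064516 = 55.3999 m²
Combined: 11.3546 + 9.74552 + 55.3999 = 76.5 m²

76.50 m²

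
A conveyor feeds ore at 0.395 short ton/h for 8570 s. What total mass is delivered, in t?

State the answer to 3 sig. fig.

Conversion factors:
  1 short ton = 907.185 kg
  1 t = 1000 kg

0.853 t

0.395 short ton/h → 0.0995384 kg/s
m = ṁ × t = 0.0995384 × 8570 = 853.044 kg
In t: 853.044 / 1000 = 0.853044 t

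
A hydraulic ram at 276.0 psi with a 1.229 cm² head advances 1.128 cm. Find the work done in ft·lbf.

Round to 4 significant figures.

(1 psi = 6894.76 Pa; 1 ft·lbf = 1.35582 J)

1.946 ft·lbf

276.0 psi → 1.90295×10⁶ Pa
1.229 cm² → 1.229×10⁻⁴ m²
F = P × A = 1.90295×10⁶ × 1.229×10⁻⁴ = 233.873 N
1.128 cm → 0.01128 m
W = F × d = 233.873 × 0.01128 = 2.63809 J
In ft·lbf: 2.63809 / 1.35582 = 1.94575 ft·lbf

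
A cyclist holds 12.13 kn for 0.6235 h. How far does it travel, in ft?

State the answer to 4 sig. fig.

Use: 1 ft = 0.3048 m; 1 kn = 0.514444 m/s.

12.13 kn × 0.514444 = 6.24021 m/s
0.6235 h × 3600 = 2244.6 s
d = v × t = 6.24021 m/s × 2244.6 s = 14006.8 m
14006.8 m ÷ (0.3048 m/ft) = 45954.1 ft

4.595×10⁴ ft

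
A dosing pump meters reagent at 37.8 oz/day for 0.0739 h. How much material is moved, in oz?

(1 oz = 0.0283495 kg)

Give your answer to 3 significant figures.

37.8 oz/day → 1.24029×10⁻⁵ kg/s
0.0739 h → 266.04 s
m = ṁ × t = 1.24029×10⁻⁵ × 266.04 = 0.00329967 kg
In oz: 0.00329967 / 0.0283495 = 0.116393 oz

0.116 oz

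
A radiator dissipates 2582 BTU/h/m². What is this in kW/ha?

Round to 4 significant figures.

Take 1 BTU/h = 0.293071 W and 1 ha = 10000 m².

2582 BTU/h/m² × 0.293071 W/BTU/h = 756.709 W/m²
756.709 W/m² ÷ 1000 W/kW × 10000 m²/ha = 7567.09 kW/ha

7567 kW/ha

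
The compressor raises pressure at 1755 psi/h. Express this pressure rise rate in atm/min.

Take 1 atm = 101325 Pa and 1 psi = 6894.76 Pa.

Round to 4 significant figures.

1.990 atm/min

1755 psi/h × 6894.76 Pa/psi ÷ 3600 s/h = 3361.2 Pa/s
3361.2 Pa/s ÷ 101325 Pa/atm × 60 s/min = 1.99035 atm/min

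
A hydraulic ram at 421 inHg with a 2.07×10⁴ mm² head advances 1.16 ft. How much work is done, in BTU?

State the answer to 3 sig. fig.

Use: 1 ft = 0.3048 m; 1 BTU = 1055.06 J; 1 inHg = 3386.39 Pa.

9.89 BTU

421 inHg → 1.42567×10⁶ Pa
2.07×10⁴ mm² → 0.0207 m²
F = P × A = 1.42567×10⁶ × 0.0207 = 29511.4 N
1.16 ft → 0.353568 m
W = F × d = 29511.4 × 0.353568 = 10434.3 J
In BTU: 10434.3 / 1055.06 = 9.88977 BTU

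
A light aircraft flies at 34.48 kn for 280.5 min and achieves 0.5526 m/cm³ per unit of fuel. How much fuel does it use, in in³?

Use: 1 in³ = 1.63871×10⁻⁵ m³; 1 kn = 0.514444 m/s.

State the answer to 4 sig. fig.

3.297×10⁴ in³

34.48 kn → 17.738 m/s
280.5 min → 16830 s
d = v × t = 17.738 × 16830 = 298531 m
0.5526 m/cm³ → 552600 m/m³
V = d / (distance per unit fuel) = 298531 / 552600 = 0.54023 m³
In in³: 0.54023 / 1.63871×10⁻⁵ = 32966.8 in³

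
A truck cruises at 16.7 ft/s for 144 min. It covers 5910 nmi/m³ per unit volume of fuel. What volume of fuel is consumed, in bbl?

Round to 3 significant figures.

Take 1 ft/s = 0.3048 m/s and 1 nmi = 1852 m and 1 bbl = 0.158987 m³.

16.7 ft/s → 5.09016 m/s
144 min → 8640 s
d = v × t = 5.09016 × 8640 = 43979 m
5910 nmi/m³ → 1.09453×10⁷ m/m³
V = d / (distance per unit fuel) = 43979 / 1.09453×10⁷ = 0.00401807 m³
In bbl: 0.00401807 / 0.158987 = 0.0252729 bbl

0.0253 bbl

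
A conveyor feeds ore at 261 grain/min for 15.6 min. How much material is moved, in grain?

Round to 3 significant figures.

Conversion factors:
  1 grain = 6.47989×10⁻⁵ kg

261 grain/min → 2.81875×10⁻⁴ kg/s
15.6 min → 936 s
m = ṁ × t = 2.81875×10⁻⁴ × 936 = 0.263835 kg
In grain: 0.263835 / 6.47989×10⁻⁵ = 4071.6 grain

4070 grain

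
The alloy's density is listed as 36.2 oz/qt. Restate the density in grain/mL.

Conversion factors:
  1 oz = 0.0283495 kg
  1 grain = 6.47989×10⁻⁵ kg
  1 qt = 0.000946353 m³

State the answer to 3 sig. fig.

16.7 grain/mL

36.2 oz/qt × 0.0283495 kg/oz ÷ 0.000946353 m³/qt = 1084.43 kg/m³
1084.43 kg/m³ ÷ 6.47989×10⁻⁵ kg/grain × 10⁻⁶ m³/mL = 16.7353 grain/mL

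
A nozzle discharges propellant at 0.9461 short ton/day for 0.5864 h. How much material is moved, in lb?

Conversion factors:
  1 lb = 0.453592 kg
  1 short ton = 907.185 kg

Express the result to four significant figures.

0.9461 short ton/day → 0.00993389 kg/s
0.5864 h → 2111.04 s
m = ṁ × t = 0.00993389 × 2111.04 = 20.9708 kg
In lb: 20.9708 / 0.453592 = 46.2327 lb

46.23 lb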